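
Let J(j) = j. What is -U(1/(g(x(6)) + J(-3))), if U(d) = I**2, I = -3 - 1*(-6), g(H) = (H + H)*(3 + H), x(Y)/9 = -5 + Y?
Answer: -9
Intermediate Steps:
x(Y) = -45 + 9*Y (x(Y) = 9*(-5 + Y) = -45 + 9*Y)
g(H) = 2*H*(3 + H) (g(H) = (2*H)*(3 + H) = 2*H*(3 + H))
I = 3 (I = -3 + 6 = 3)
U(d) = 9 (U(d) = 3**2 = 9)
-U(1/(g(x(6)) + J(-3))) = -1*9 = -9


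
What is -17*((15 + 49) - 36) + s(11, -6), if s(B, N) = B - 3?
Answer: -468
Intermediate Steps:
s(B, N) = -3 + B
-17*((15 + 49) - 36) + s(11, -6) = -17*((15 + 49) - 36) + (-3 + 11) = -17*(64 - 36) + 8 = -17*28 + 8 = -476 + 8 = -468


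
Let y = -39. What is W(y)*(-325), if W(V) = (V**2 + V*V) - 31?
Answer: -978575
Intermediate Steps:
W(V) = -31 + 2*V**2 (W(V) = (V**2 + V**2) - 31 = 2*V**2 - 31 = -31 + 2*V**2)
W(y)*(-325) = (-31 + 2*(-39)**2)*(-325) = (-31 + 2*1521)*(-325) = (-31 + 3042)*(-325) = 3011*(-325) = -978575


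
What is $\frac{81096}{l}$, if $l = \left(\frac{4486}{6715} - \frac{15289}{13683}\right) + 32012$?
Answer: $\frac{7451209554120}{2941264332443} \approx 2.5333$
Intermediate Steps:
$l = \frac{2941264332443}{91881345}$ ($l = \left(4486 \cdot \frac{1}{6715} - \frac{15289}{13683}\right) + 32012 = \left(\frac{4486}{6715} - \frac{15289}{13683}\right) + 32012 = - \frac{41283697}{91881345} + 32012 = \frac{2941264332443}{91881345} \approx 32012.0$)
$\frac{81096}{l} = \frac{81096}{\frac{2941264332443}{91881345}} = 81096 \cdot \frac{91881345}{2941264332443} = \frac{7451209554120}{2941264332443}$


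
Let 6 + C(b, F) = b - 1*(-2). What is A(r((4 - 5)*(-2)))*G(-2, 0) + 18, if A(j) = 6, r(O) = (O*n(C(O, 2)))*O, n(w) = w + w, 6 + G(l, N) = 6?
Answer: 18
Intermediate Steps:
C(b, F) = -4 + b (C(b, F) = -6 + (b - 1*(-2)) = -6 + (b + 2) = -6 + (2 + b) = -4 + b)
G(l, N) = 0 (G(l, N) = -6 + 6 = 0)
n(w) = 2*w
r(O) = O²*(-8 + 2*O) (r(O) = (O*(2*(-4 + O)))*O = (O*(-8 + 2*O))*O = O²*(-8 + 2*O))
A(r((4 - 5)*(-2)))*G(-2, 0) + 18 = 6*0 + 18 = 0 + 18 = 18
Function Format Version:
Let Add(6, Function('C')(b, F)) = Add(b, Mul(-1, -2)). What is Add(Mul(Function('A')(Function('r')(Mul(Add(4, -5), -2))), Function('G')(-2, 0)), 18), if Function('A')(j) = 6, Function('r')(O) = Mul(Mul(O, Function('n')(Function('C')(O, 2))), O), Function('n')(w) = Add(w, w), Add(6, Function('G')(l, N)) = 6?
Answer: 18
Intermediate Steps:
Function('C')(b, F) = Add(-4, b) (Function('C')(b, F) = Add(-6, Add(b, Mul(-1, -2))) = Add(-6, Add(b, 2)) = Add(-6, Add(2, b)) = Add(-4, b))
Function('G')(l, N) = 0 (Function('G')(l, N) = Add(-6, 6) = 0)
Function('n')(w) = Mul(2, w)
Function('r')(O) = Mul(Pow(O, 2), Add(-8, Mul(2, O))) (Function('r')(O) = Mul(Mul(O, Mul(2, Add(-4, O))), O) = Mul(Mul(O, Add(-8, Mul(2, O))), O) = Mul(Pow(O, 2), Add(-8, Mul(2, O))))
Add(Mul(Function('A')(Function('r')(Mul(Add(4, -5), -2))), Function('G')(-2, 0)), 18) = Add(Mul(6, 0), 18) = Add(0, 18) = 18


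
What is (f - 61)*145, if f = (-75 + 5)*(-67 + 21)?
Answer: 458055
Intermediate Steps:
f = 3220 (f = -70*(-46) = 3220)
(f - 61)*145 = (3220 - 61)*145 = 3159*145 = 458055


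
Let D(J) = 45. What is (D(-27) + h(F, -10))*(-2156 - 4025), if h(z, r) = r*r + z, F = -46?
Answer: -611919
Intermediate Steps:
h(z, r) = z + r² (h(z, r) = r² + z = z + r²)
(D(-27) + h(F, -10))*(-2156 - 4025) = (45 + (-46 + (-10)²))*(-2156 - 4025) = (45 + (-46 + 100))*(-6181) = (45 + 54)*(-6181) = 99*(-6181) = -611919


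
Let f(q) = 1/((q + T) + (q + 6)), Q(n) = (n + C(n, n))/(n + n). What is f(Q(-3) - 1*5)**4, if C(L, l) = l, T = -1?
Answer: 1/81 ≈ 0.012346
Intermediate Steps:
Q(n) = 1 (Q(n) = (n + n)/(n + n) = (2*n)/((2*n)) = (2*n)*(1/(2*n)) = 1)
f(q) = 1/(5 + 2*q) (f(q) = 1/((q - 1) + (q + 6)) = 1/((-1 + q) + (6 + q)) = 1/(5 + 2*q))
f(Q(-3) - 1*5)**4 = (1/(5 + 2*(1 - 1*5)))**4 = (1/(5 + 2*(1 - 5)))**4 = (1/(5 + 2*(-4)))**4 = (1/(5 - 8))**4 = (1/(-3))**4 = (-1/3)**4 = 1/81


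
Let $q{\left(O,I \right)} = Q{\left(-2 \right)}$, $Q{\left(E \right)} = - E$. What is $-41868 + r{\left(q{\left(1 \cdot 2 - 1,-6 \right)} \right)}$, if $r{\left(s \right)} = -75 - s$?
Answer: $-41945$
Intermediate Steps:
$q{\left(O,I \right)} = 2$ ($q{\left(O,I \right)} = \left(-1\right) \left(-2\right) = 2$)
$-41868 + r{\left(q{\left(1 \cdot 2 - 1,-6 \right)} \right)} = -41868 - 77 = -41945$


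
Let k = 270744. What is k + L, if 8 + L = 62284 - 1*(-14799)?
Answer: 347819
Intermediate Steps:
L = 77075 (L = -8 + (62284 - 1*(-14799)) = -8 + (62284 + 14799) = -8 + 77083 = 77075)
k + L = 270744 + 77075 = 347819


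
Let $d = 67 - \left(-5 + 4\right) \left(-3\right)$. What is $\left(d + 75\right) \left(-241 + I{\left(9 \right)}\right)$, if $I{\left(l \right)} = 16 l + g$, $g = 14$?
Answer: $-11537$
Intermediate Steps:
$I{\left(l \right)} = 14 + 16 l$ ($I{\left(l \right)} = 16 l + 14 = 14 + 16 l$)
$d = 64$ ($d = 67 - \left(-1\right) \left(-3\right) = 67 - 3 = 64$)
$\left(d + 75\right) \left(-241 + I{\left(9 \right)}\right) = \left(64 + 75\right) \left(-241 + \left(14 + 16 \cdot 9\right)\right) = 139 \left(-241 + \left(14 + 144\right)\right) = 139 \left(-241 + 158\right) = 139 \left(-83\right) = -11537$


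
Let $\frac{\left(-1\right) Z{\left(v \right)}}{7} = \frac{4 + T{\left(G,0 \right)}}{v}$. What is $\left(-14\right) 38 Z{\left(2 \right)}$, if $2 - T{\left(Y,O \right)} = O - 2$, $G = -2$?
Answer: $14896$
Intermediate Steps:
$T{\left(Y,O \right)} = 4 - O$ ($T{\left(Y,O \right)} = 2 - \left(O - 2\right) = 2 - \left(-2 + O\right) = 4 - O$)
$Z{\left(v \right)} = - \frac{56}{v}$ ($Z{\left(v \right)} = - 7 \frac{4 + \left(4 - 0\right)}{v} = - 7 \frac{4 + \left(4 + 0\right)}{v} = - 7 \frac{4 + 4}{v} = - 7 \frac{8}{v} = - \frac{56}{v}$)
$\left(-14\right) 38 Z{\left(2 \right)} = \left(-14\right) 38 \left(- \frac{56}{2}\right) = - 532 \left(\left(-56\right) \frac{1}{2}\right) = \left(-532\right) \left(-28\right) = 14896$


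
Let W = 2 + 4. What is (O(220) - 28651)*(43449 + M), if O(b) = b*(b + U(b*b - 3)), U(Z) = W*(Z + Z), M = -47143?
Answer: -472048240326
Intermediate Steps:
W = 6
U(Z) = 12*Z (U(Z) = 6*(Z + Z) = 6*(2*Z) = 12*Z)
O(b) = b*(-36 + b + 12*b²) (O(b) = b*(b + 12*(b*b - 3)) = b*(b + 12*(b² - 3)) = b*(b + 12*(-3 + b²)) = b*(b + (-36 + 12*b²)) = b*(-36 + b + 12*b²))
(O(220) - 28651)*(43449 + M) = (220*(-36 + 220 + 12*220²) - 28651)*(43449 - 47143) = (220*(-36 + 220 + 12*48400) - 28651)*(-3694) = (220*(-36 + 220 + 580800) - 28651)*(-3694) = (220*580984 - 28651)*(-3694) = (127816480 - 28651)*(-3694) = 127787829*(-3694) = -472048240326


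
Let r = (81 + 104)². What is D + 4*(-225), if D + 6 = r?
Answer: 33319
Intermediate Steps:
r = 34225 (r = 185² = 34225)
D = 34219 (D = -6 + 34225 = 34219)
D + 4*(-225) = 34219 + 4*(-225) = 34219 - 900 = 33319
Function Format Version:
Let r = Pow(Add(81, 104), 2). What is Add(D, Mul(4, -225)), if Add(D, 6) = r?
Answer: 33319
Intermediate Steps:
r = 34225 (r = Pow(185, 2) = 34225)
D = 34219 (D = Add(-6, 34225) = 34219)
Add(D, Mul(4, -225)) = Add(34219, Mul(4, -225)) = Add(34219, -900) = 33319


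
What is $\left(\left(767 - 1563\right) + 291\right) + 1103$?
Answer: $598$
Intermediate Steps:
$\left(\left(767 - 1563\right) + 291\right) + 1103 = \left(-796 + 291\right) + 1103 = -505 + 1103 = 598$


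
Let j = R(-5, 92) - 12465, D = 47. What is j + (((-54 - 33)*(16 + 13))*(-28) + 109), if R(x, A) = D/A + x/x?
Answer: 5362635/92 ≈ 58290.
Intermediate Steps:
R(x, A) = 1 + 47/A (R(x, A) = 47/A + x/x = 47/A + 1 = 1 + 47/A)
j = -1146641/92 (j = (47 + 92)/92 - 12465 = (1/92)*139 - 12465 = 139/92 - 12465 = -1146641/92 ≈ -12463.)
j + (((-54 - 33)*(16 + 13))*(-28) + 109) = -1146641/92 + (((-54 - 33)*(16 + 13))*(-28) + 109) = -1146641/92 + (-87*29*(-28) + 109) = -1146641/92 + (-2523*(-28) + 109) = -1146641/92 + (70644 + 109) = -1146641/92 + 70753 = 5362635/92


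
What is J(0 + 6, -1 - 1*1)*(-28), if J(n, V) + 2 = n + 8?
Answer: -336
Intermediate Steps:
J(n, V) = 6 + n (J(n, V) = -2 + (n + 8) = -2 + (8 + n) = 6 + n)
J(0 + 6, -1 - 1*1)*(-28) = (6 + (0 + 6))*(-28) = (6 + 6)*(-28) = 12*(-28) = -336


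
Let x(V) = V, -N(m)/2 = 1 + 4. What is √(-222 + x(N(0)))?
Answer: 2*I*√58 ≈ 15.232*I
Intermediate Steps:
N(m) = -10 (N(m) = -2*(1 + 4) = -2*5 = -10)
√(-222 + x(N(0))) = √(-222 - 10) = √(-232) = 2*I*√58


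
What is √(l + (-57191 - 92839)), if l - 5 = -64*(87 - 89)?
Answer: I*√149897 ≈ 387.17*I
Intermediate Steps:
l = 133 (l = 5 - 64*(87 - 89) = 5 - 64*(-2) = 5 - 1*(-128) = 5 + 128 = 133)
√(l + (-57191 - 92839)) = √(133 + (-57191 - 92839)) = √(133 - 150030) = √(-149897) = I*√149897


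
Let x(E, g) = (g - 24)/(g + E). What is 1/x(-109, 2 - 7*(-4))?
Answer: -79/6 ≈ -13.167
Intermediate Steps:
x(E, g) = (-24 + g)/(E + g)
1/x(-109, 2 - 7*(-4)) = 1/((-24 + (2 - 7*(-4)))/(-109 + (2 - 7*(-4)))) = 1/((-24 + (2 + 28))/(-109 + (2 + 28))) = 1/((-24 + 30)/(-109 + 30)) = 1/(6/(-79)) = 1/(-1/79*6) = 1/(-6/79) = -79/6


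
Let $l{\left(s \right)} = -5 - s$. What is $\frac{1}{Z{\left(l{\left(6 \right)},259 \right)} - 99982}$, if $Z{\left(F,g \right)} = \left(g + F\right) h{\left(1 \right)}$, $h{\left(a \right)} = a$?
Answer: $- \frac{1}{99734} \approx -1.0027 \cdot 10^{-5}$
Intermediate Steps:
$Z{\left(F,g \right)} = F + g$ ($Z{\left(F,g \right)} = \left(g + F\right) 1 = \left(F + g\right) 1 = F + g$)
$\frac{1}{Z{\left(l{\left(6 \right)},259 \right)} - 99982} = \frac{1}{\left(\left(-5 - 6\right) + 259\right) - 99982} = \frac{1}{\left(-11 + 259\right) - 99982} = \frac{1}{248 - 99982} = \frac{1}{-99734} = - \frac{1}{99734}$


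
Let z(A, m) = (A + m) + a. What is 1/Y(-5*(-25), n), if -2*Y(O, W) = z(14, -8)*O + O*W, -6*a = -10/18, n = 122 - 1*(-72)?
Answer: -108/1350625 ≈ -7.9963e-5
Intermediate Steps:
n = 194 (n = 122 + 72 = 194)
a = 5/54 (a = -(-5)/(3*18) = -⅙*(-5/9) = 5/54 ≈ 0.092593)
z(A, m) = 5/54 + A + m (z(A, m) = (A + m) + 5/54 = 5/54 + A + m)
Y(O, W) = -329*O/108 - O*W/2 (Y(O, W) = -((5/54 + 14 - 8)*O + O*W)/2 = -(329*O/54 + O*W)/2 = -329*O/108 - O*W/2)
1/Y(-5*(-25), n) = 1/(-(-5*(-25))*(329 + 54*194)/108) = 1/(-1/108*125*(329 + 10476)) = 1/(-1/108*125*10805) = 1/(-1350625/108) = -108/1350625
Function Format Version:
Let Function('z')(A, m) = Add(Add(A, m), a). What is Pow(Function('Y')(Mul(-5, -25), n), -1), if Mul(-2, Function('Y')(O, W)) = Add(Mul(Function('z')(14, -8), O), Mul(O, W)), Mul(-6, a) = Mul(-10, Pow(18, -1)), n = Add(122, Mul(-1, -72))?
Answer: Rational(-108, 1350625) ≈ -7.9963e-5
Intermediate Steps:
n = 194 (n = Add(122, 72) = 194)
a = Rational(5, 54) (a = Mul(Rational(-1, 6), Mul(-10, Pow(18, -1))) = Mul(Rational(-1, 6), Mul(-10, Rational(1, 18))) = Mul(Rational(-1, 6), Rational(-5, 9)) = Rational(5, 54) ≈ 0.092593)
Function('z')(A, m) = Add(Rational(5, 54), A, m) (Function('z')(A, m) = Add(Add(A, m), Rational(5, 54)) = Add(Rational(5, 54), A, m))
Function('Y')(O, W) = Add(Mul(Rational(-329, 108), O), Mul(Rational(-1, 2), O, W)) (Function('Y')(O, W) = Mul(Rational(-1, 2), Add(Mul(Add(Rational(5, 54), 14, -8), O), Mul(O, W))) = Mul(Rational(-1, 2), Add(Mul(Rational(329, 54), O), Mul(O, W))) = Add(Mul(Rational(-329, 108), O), Mul(Rational(-1, 2), O, W)))
Pow(Function('Y')(Mul(-5, -25), n), -1) = Pow(Mul(Rational(-1, 108), Mul(-5, -25), Add(329, Mul(54, 194))), -1) = Pow(Mul(Rational(-1, 108), 125, Add(329, 10476)), -1) = Pow(Mul(Rational(-1, 108), 125, 10805), -1) = Pow(Rational(-1350625, 108), -1) = Rational(-108, 1350625)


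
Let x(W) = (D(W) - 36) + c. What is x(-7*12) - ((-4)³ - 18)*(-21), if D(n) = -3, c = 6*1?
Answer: -1755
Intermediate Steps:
c = 6
x(W) = -33 (x(W) = (-3 - 36) + 6 = -39 + 6 = -33)
x(-7*12) - ((-4)³ - 18)*(-21) = -33 - ((-4)³ - 18)*(-21) = -33 - (-64 - 18)*(-21) = -33 - (-82)*(-21) = -33 - 1*1722 = -33 - 1722 = -1755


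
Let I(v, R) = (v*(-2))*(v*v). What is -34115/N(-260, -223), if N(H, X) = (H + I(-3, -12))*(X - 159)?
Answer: -34115/78692 ≈ -0.43353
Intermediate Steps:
I(v, R) = -2*v³ (I(v, R) = (-2*v)*v² = -2*v³)
N(H, X) = (-159 + X)*(54 + H) (N(H, X) = (H - 2*(-3)³)*(X - 159) = (H - 2*(-27))*(-159 + X) = (H + 54)*(-159 + X) = (54 + H)*(-159 + X) = (-159 + X)*(54 + H))
-34115/N(-260, -223) = -34115/(-8586 - 159*(-260) + 54*(-223) - 260*(-223)) = -34115/(-8586 + 41340 - 12042 + 57980) = -34115/78692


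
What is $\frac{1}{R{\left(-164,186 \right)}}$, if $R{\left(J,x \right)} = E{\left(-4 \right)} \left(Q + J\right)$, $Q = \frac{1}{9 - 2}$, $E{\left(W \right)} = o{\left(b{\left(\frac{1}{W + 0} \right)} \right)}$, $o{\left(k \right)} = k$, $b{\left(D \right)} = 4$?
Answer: $- \frac{7}{4588} \approx -0.0015257$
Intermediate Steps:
$E{\left(W \right)} = 4$
$Q = \frac{1}{7} \approx 0.14286$
$R{\left(J,x \right)} = \frac{4}{7} + 4 J$ ($R{\left(J,x \right)} = 4 \left(\frac{1}{7} + J\right) = \frac{4}{7} + 4 J$)
$\frac{1}{R{\left(-164,186 \right)}} = \frac{1}{\frac{4}{7} + 4 \left(-164\right)} = \frac{1}{\frac{4}{7} - 656} = \frac{1}{- \frac{4588}{7}} = - \frac{7}{4588}$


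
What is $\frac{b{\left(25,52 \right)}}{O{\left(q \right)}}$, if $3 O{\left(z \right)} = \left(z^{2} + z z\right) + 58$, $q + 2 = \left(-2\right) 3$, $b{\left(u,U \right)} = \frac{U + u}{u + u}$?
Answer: $\frac{77}{3100} \approx 0.024839$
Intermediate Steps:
$b{\left(u,U \right)} = \frac{U + u}{2 u}$
$q = -8$ ($q = -2 - 6 = -8$)
$O{\left(z \right)} = \frac{58}{3} + \frac{2 z^{2}}{3}$ ($O{\left(z \right)} = \frac{\left(z^{2} + z z\right) + 58}{3} = \frac{\left(z^{2} + z^{2}\right) + 58}{3} = \frac{2 z^{2} + 58}{3} = \frac{58 + 2 z^{2}}{3} = \frac{58}{3} + \frac{2 z^{2}}{3}$)
$\frac{b{\left(25,52 \right)}}{O{\left(q \right)}} = \frac{\frac{1}{2} \cdot \frac{1}{25} \left(52 + 25\right)}{\frac{58}{3} + \frac{2 \left(-8\right)^{2}}{3}} = \frac{\frac{1}{2} \cdot \frac{1}{25} \cdot 77}{\frac{58}{3} + \frac{2}{3} \cdot 64} = \frac{77}{50 \left(\frac{58}{3} + \frac{128}{3}\right)} = \frac{77}{50 \cdot 62} = \frac{77}{50} \cdot \frac{1}{62} = \frac{77}{3100}$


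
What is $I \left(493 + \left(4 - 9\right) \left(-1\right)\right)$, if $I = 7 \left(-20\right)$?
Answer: $-69720$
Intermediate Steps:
$I = -140$
$I \left(493 + \left(4 - 9\right) \left(-1\right)\right) = - 140 \left(493 + \left(4 - 9\right) \left(-1\right)\right) = - 140 \left(493 - -5\right) = - 140 \left(493 + 5\right) = \left(-140\right) 498 = -69720$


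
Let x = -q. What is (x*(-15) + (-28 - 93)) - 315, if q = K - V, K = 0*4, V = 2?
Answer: -466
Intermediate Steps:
K = 0
q = -2 (q = 0 - 1*2 = 0 - 2 = -2)
x = 2 (x = -1*(-2) = 2)
(x*(-15) + (-28 - 93)) - 315 = (2*(-15) + (-28 - 93)) - 315 = (-30 - 121) - 315 = -151 - 315 = -466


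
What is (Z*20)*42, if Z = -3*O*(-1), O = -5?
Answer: -12600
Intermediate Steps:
Z = -15 (Z = -3*(-5)*(-1) = 15*(-1) = -15)
(Z*20)*42 = -15*20*42 = -300*42 = -12600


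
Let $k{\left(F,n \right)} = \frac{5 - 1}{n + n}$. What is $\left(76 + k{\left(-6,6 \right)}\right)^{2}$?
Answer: $\frac{52441}{9} \approx 5826.8$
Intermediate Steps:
$k{\left(F,n \right)} = \frac{2}{n}$ ($k{\left(F,n \right)} = \frac{4}{2 n} = 4 \frac{1}{2 n} = \frac{2}{n}$)
$\left(76 + k{\left(-6,6 \right)}\right)^{2} = \left(76 + \frac{2}{6}\right)^{2} = \left(76 + 2 \cdot \frac{1}{6}\right)^{2} = \left(76 + \frac{1}{3}\right)^{2} = \left(\frac{229}{3}\right)^{2} = \frac{52441}{9}$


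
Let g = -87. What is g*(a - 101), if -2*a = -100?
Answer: 4437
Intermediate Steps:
a = 50 (a = -1/2*(-100) = 50)
g*(a - 101) = -87*(50 - 101) = -87*(-51) = 4437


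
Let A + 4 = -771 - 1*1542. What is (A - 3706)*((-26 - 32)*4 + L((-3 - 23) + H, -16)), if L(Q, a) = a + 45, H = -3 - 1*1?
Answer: 1222669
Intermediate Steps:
A = -2317 (A = -4 + (-771 - 1*1542) = -4 + (-771 - 1542) = -4 - 2313 = -2317)
H = -4 (H = -3 - 1 = -4)
L(Q, a) = 45 + a
(A - 3706)*((-26 - 32)*4 + L((-3 - 23) + H, -16)) = (-2317 - 3706)*((-26 - 32)*4 + (45 - 16)) = -6023*(-58*4 + 29) = -6023*(-232 + 29) = -6023*(-203) = 1222669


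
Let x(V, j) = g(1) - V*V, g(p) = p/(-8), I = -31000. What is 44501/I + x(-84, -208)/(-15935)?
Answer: -12259589/12349625 ≈ -0.99271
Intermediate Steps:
g(p) = -p/8 (g(p) = p*(-⅛) = -p/8)
x(V, j) = -⅛ - V² (x(V, j) = -⅛*1 - V*V = -⅛ - V²)
44501/I + x(-84, -208)/(-15935) = 44501/(-31000) + (-⅛ - 1*(-84)²)/(-15935) = 44501*(-1/31000) + (-⅛ - 1*7056)*(-1/15935) = -44501/31000 + (-⅛ - 7056)*(-1/15935) = -44501/31000 - 56449/8*(-1/15935) = -44501/31000 + 56449/127480 = -12259589/12349625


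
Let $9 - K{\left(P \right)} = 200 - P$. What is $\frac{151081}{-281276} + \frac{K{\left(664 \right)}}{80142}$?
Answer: $- \frac{315128683}{593211084} \approx -0.53123$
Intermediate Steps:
$K{\left(P \right)} = -191 + P$ ($K{\left(P \right)} = 9 - \left(200 - P\right) = 9 + \left(-200 + P\right) = -191 + P$)
$\frac{151081}{-281276} + \frac{K{\left(664 \right)}}{80142} = \frac{151081}{-281276} + \frac{-191 + 664}{80142} = 151081 \left(- \frac{1}{281276}\right) + 473 \cdot \frac{1}{80142} = - \frac{151081}{281276} + \frac{473}{80142} = - \frac{315128683}{593211084}$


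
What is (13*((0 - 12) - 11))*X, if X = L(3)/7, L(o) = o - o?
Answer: 0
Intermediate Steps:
L(o) = 0
X = 0 (X = 0/7 = 0*(⅐) = 0)
(13*((0 - 12) - 11))*X = (13*((0 - 12) - 11))*0 = (13*(-12 - 11))*0 = (13*(-23))*0 = -299*0 = 0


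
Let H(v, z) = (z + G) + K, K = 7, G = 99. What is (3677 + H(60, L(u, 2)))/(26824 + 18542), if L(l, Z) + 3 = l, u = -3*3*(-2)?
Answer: 633/7561 ≈ 0.083719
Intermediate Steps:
u = 18 (u = -9*(-2) = 18)
L(l, Z) = -3 + l
H(v, z) = 106 + z (H(v, z) = (z + 99) + 7 = (99 + z) + 7 = 106 + z)
(3677 + H(60, L(u, 2)))/(26824 + 18542) = (3677 + (106 + (-3 + 18)))/(26824 + 18542) = (3677 + (106 + 15))/45366 = (3677 + 121)*(1/45366) = 3798*(1/45366) = 633/7561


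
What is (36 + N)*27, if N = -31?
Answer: 135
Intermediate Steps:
(36 + N)*27 = (36 - 31)*27 = 5*27 = 135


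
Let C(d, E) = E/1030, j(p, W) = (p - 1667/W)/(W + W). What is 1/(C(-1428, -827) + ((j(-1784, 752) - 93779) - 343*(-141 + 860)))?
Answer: -582469120/198271318009353 ≈ -2.9377e-6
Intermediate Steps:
j(p, W) = (p - 1667/W)/(2*W) (j(p, W) = (p - 1667/W)/((2*W)) = (p - 1667/W)*(1/(2*W)) = (p - 1667/W)/(2*W))
C(d, E) = E/1030 (C(d, E) = E*(1/1030) = E/1030)
1/(C(-1428, -827) + ((j(-1784, 752) - 93779) - 343*(-141 + 860))) = 1/((1/1030)*(-827) + (((½)*(-1667 + 752*(-1784))/752² - 93779) - 343*(-141 + 860))) = 1/(-827/1030 + (((½)*(1/565504)*(-1667 - 1341568) - 93779) - 343*719)) = 1/(-827/1030 + (((½)*(1/565504)*(-1343235) - 93779) - 246617)) = 1/(-827/1030 + ((-1343235/1131008 - 93779) - 246617)) = 1/(-827/1030 + (-106066142467/1131008 - 246617)) = 1/(-827/1030 - 384991942403/1131008) = 1/(-198271318009353/582469120) = -582469120/198271318009353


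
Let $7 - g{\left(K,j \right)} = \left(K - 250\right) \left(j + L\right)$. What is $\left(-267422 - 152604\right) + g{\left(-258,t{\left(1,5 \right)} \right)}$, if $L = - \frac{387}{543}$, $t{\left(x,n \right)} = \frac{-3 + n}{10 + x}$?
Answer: $- \frac{836794785}{1991} \approx -4.2029 \cdot 10^{5}$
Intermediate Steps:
$t{\left(x,n \right)} = \frac{-3 + n}{10 + x}$
$L = - \frac{129}{181}$ ($L = \left(-387\right) \frac{1}{543} = - \frac{129}{181} \approx -0.71271$)
$g{\left(K,j \right)} = 7 - \left(-250 + K\right) \left(- \frac{129}{181} + j\right)$ ($g{\left(K,j \right)} = 7 - \left(K - 250\right) \left(j - \frac{129}{181}\right) = 7 - \left(-250 + K\right) \left(- \frac{129}{181} + j\right)$)
$\left(-267422 - 152604\right) + g{\left(-258,t{\left(1,5 \right)} \right)} = \left(-267422 - 152604\right) + \left(- \frac{30983}{181} + 250 \frac{-3 + 5}{10 + 1} + \frac{129}{181} \left(-258\right) - - 258 \frac{-3 + 5}{10 + 1}\right) = -420026 - \left(\frac{64265}{181} - 508 \cdot \frac{1}{11} \cdot 2\right) = -420026 - \left(\frac{64265}{181} - \frac{508}{11} \cdot 2\right) = -420026 - \left(\frac{616415}{1991} - \frac{516}{11}\right) = -420026 + \left(- \frac{30983}{181} + \frac{500}{11} - \frac{33282}{181} + \frac{516}{11}\right) = -420026 - \frac{523019}{1991} = - \frac{836794785}{1991}$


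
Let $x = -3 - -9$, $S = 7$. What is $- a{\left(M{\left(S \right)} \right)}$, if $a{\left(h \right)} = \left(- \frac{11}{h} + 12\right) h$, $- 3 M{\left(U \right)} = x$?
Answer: $35$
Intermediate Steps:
$x = 6$ ($x = -3 + 9 = 6$)
$M{\left(U \right)} = -2$ ($M{\left(U \right)} = \left(- \frac{1}{3}\right) 6 = -2$)
$a{\left(h \right)} = h \left(12 - \frac{11}{h}\right)$ ($a{\left(h \right)} = \left(12 - \frac{11}{h}\right) h = h \left(12 - \frac{11}{h}\right)$)
$- a{\left(M{\left(S \right)} \right)} = - (-11 + 12 \left(-2\right)) = - (-11 - 24) = \left(-1\right) \left(-35\right) = 35$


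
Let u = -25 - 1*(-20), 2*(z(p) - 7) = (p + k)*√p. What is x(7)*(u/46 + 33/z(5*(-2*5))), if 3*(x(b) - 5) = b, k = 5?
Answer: -2555993/3499887 + 54450*I*√2/50723 ≈ -0.73031 + 1.5181*I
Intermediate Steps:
x(b) = 5 + b/3
z(p) = 7 + √p*(5 + p)/2 (z(p) = 7 + ((p + 5)*√p)/2 = 7 + ((5 + p)*√p)/2 = 7 + (√p*(5 + p))/2 = 7 + √p*(5 + p)/2)
u = -5 (u = -25 + 20 = -5)
x(7)*(u/46 + 33/z(5*(-2*5))) = (5 + (⅓)*7)*(-5/46 + 33/(7 + (5*(-2*5))^(3/2)/2 + 5*√(5*(-2*5))/2)) = (5 + 7/3)*(-5*1/46 + 33/(7 + (5*(-10))^(3/2)/2 + 5*√(5*(-10))/2)) = 22*(-5/46 + 33/(7 + (-50)^(3/2)/2 + 5*√(-50)/2))/3 = 22*(-5/46 + 33/(7 + (-250*I*√2)/2 + 5*(5*I*√2)/2))/3 = 22*(-5/46 + 33/(7 - 125*I*√2 + 25*I*√2/2))/3 = 22*(-5/46 + 33/(7 - 225*I*√2/2))/3 = -55/69 + 242/(7 - 225*I*√2/2)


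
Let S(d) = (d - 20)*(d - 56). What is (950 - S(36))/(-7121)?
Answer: -1270/7121 ≈ -0.17835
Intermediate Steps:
S(d) = (-56 + d)*(-20 + d) (S(d) = (-20 + d)*(-56 + d) = (-56 + d)*(-20 + d))
(950 - S(36))/(-7121) = (950 - (1120 + 36² - 76*36))/(-7121) = (950 - (1120 + 1296 - 2736))*(-1/7121) = (950 - 1*(-320))*(-1/7121) = (950 + 320)*(-1/7121) = 1270*(-1/7121) = -1270/7121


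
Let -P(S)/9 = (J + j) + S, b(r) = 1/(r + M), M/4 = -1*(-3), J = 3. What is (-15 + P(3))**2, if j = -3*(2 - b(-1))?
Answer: 36864/121 ≈ 304.66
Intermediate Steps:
M = 12 (M = 4*(-1*(-3)) = 4*3 = 12)
b(r) = 1/(12 + r) (b(r) = 1/(r + 12) = 1/(12 + r))
j = -63/11 (j = -3*(2 - 1/(12 - 1)) = -3*(2 - 1/11) = -3*21/11 = -63/11 ≈ -5.7273)
P(S) = 270/11 - 9*S (P(S) = -9*((3 - 63/11) + S) = -9*(-30/11 + S) = 270/11 - 9*S)
(-15 + P(3))**2 = (-15 + (270/11 - 9*3))**2 = (-15 + (270/11 - 27))**2 = (-15 - 27/11)**2 = (-192/11)**2 = 36864/121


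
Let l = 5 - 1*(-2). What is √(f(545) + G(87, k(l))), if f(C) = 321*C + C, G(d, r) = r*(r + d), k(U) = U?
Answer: 6*√4893 ≈ 419.70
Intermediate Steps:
l = 7 (l = 5 + 2 = 7)
G(d, r) = r*(d + r)
f(C) = 322*C
√(f(545) + G(87, k(l))) = √(322*545 + 7*(87 + 7)) = √(175490 + 7*94) = √(175490 + 658) = √176148 = 6*√4893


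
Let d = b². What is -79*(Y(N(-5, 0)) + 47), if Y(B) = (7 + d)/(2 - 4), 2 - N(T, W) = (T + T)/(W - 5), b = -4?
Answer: -5609/2 ≈ -2804.5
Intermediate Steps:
d = 16 (d = (-4)² = 16)
N(T, W) = 2 - 2*T/(-5 + W) (N(T, W) = 2 - (T + T)/(W - 5) = 2 - 2*T/(-5 + W))
Y(B) = -23/2 (Y(B) = (7 + 16)/(2 - 4) = 23/(-2) = 23*(-½) = -23/2)
-79*(Y(N(-5, 0)) + 47) = -79*(-23/2 + 47) = -79*71/2 = -5609/2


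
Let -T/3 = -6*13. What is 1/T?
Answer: 1/234 ≈ 0.0042735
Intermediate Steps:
T = 234 (T = -(-18)*13 = -3*(-78) = 234)
1/T = 1/234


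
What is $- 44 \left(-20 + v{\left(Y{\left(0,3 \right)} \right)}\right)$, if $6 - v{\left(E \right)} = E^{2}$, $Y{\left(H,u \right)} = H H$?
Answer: $616$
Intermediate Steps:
$Y{\left(H,u \right)} = H^{2}$
$v{\left(E \right)} = 6 - E^{2}$
$- 44 \left(-20 + v{\left(Y{\left(0,3 \right)} \right)}\right) = - 44 \left(-20 + \left(6 - \left(0^{2}\right)^{2}\right)\right) = - 44 \left(-20 + \left(6 - 0^{2}\right)\right) = - 44 \left(-20 + \left(6 - 0\right)\right) = - 44 \left(-20 + \left(6 + 0\right)\right) = - 44 \left(-20 + 6\right) = \left(-44\right) \left(-14\right) = 616$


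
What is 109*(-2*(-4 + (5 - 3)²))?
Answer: 0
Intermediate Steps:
109*(-2*(-4 + (5 - 3)²)) = 109*(-2*(-4 + 2²)) = 109*(-2*(-4 + 4)) = 109*(-2*0) = 109*0 = 0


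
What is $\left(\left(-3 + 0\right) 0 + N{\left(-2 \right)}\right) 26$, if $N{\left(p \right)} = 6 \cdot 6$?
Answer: $936$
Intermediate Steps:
$N{\left(p \right)} = 36$
$\left(\left(-3 + 0\right) 0 + N{\left(-2 \right)}\right) 26 = \left(\left(-3 + 0\right) 0 + 36\right) 26 = \left(\left(-3\right) 0 + 36\right) 26 = \left(0 + 36\right) 26 = 36 \cdot 26 = 936$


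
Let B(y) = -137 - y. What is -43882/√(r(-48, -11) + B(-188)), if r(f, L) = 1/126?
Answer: -131646*√89978/6427 ≈ -6144.2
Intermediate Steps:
r(f, L) = 1/126
-43882/√(r(-48, -11) + B(-188)) = -43882/√(1/126 + (-137 - 1*(-188))) = -43882/√(1/126 + (-137 + 188)) = -43882/√(1/126 + 51) = -43882*3*√89978/6427 = -131646*√89978/6427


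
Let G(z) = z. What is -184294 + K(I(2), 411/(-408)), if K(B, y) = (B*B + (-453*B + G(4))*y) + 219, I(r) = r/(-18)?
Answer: -2028373001/11016 ≈ -1.8413e+5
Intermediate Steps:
I(r) = -r/18 (I(r) = r*(-1/18) = -r/18)
K(B, y) = 219 + B² + y*(4 - 453*B) (K(B, y) = (B*B + (-453*B + 4)*y) + 219 = (B² + (4 - 453*B)*y) + 219 = (B² + y*(4 - 453*B)) + 219 = 219 + B² + y*(4 - 453*B))
-184294 + K(I(2), 411/(-408)) = -184294 + (219 + (-1/18*2)² + 4*(411/(-408)) - 453*(-1/18*2)*411/(-408)) = -184294 + (219 + (-⅑)² + 4*(411*(-1/408)) - 453*(-⅑)*411*(-1/408)) = -184294 + (219 + 1/81 + 4*(-137/136) - 453*(-⅑)*(-137/136)) = -184294 + (219 + 1/81 - 137/34 - 20687/408) = -184294 + 1809703/11016 = -2028373001/11016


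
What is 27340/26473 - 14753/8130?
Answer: -168281969/215225490 ≈ -0.78189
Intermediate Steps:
27340/26473 - 14753/8130 = -168281969/215225490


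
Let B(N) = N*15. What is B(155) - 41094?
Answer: -38769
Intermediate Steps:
B(N) = 15*N
B(155) - 41094 = 15*155 - 41094 = 2325 - 41094 = -38769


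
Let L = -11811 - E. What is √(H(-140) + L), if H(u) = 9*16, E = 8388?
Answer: I*√20055 ≈ 141.62*I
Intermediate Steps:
H(u) = 144
L = -20199 (L = -11811 - 1*8388 = -11811 - 8388 = -20199)
√(H(-140) + L) = √(144 - 20199) = √(-20055) = I*√20055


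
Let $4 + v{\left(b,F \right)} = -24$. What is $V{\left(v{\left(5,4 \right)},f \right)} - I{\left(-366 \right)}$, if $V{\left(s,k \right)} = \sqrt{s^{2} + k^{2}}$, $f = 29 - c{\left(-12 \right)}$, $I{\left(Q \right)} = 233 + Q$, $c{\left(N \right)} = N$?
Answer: $133 + \sqrt{2465} \approx 182.65$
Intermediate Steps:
$v{\left(b,F \right)} = -28$ ($v{\left(b,F \right)} = -4 - 24 = -28$)
$f = 41$ ($f = 29 - -12 = 29 + 12 = 41$)
$V{\left(s,k \right)} = \sqrt{k^{2} + s^{2}}$
$V{\left(v{\left(5,4 \right)},f \right)} - I{\left(-366 \right)} = \sqrt{41^{2} + \left(-28\right)^{2}} - \left(233 - 366\right) = \sqrt{1681 + 784} - -133 = \sqrt{2465} + 133 = 133 + \sqrt{2465}$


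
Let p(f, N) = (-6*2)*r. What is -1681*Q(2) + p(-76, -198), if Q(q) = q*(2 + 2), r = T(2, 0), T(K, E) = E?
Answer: -13448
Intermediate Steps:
r = 0
Q(q) = 4*q (Q(q) = q*4 = 4*q)
p(f, N) = 0 (p(f, N) = -6*2*0 = -12*0 = 0)
-1681*Q(2) + p(-76, -198) = -6724*2 + 0 = -1681*8 + 0 = -13448 + 0 = -13448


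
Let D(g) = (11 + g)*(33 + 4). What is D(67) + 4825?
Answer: 7711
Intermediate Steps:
D(g) = 407 + 37*g (D(g) = (11 + g)*37 = 407 + 37*g)
D(67) + 4825 = (407 + 37*67) + 4825 = (407 + 2479) + 4825 = 2886 + 4825 = 7711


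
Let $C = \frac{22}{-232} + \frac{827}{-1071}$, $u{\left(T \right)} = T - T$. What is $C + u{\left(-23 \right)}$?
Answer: $- \frac{107713}{124236} \approx -0.867$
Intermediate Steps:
$u{\left(T \right)} = 0$
$C = - \frac{107713}{124236}$ ($C = 22 \left(- \frac{1}{232}\right) + 827 \left(- \frac{1}{1071}\right) = - \frac{11}{116} - \frac{827}{1071} = - \frac{107713}{124236} \approx -0.867$)
$C + u{\left(-23 \right)} = - \frac{107713}{124236} + 0 = - \frac{107713}{124236}$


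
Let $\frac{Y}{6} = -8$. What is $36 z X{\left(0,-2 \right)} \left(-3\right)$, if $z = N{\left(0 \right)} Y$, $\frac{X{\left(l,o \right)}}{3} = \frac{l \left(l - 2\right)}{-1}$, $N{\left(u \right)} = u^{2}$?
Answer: $0$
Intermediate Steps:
$Y = -48$ ($Y = 6 \left(-8\right) = -48$)
$X{\left(l,o \right)} = - 3 l \left(-2 + l\right)$ ($X{\left(l,o \right)} = 3 \frac{l \left(l - 2\right)}{-1} = 3 l \left(-2 + l\right) \left(-1\right) = 3 \left(- l \left(-2 + l\right)\right) = - 3 l \left(-2 + l\right)$)
$z = 0$ ($z = 0^{2} \left(-48\right) = 0 \left(-48\right) = 0$)
$36 z X{\left(0,-2 \right)} \left(-3\right) = 36 \cdot 0 \cdot 3 \cdot 0 \left(2 - 0\right) \left(-3\right) = 0 \cdot 3 \cdot 0 \left(2 + 0\right) \left(-3\right) = 0 \cdot 3 \cdot 0 \cdot 2 \left(-3\right) = 0 \cdot 0 \left(-3\right) = 0 \cdot 0 = 0$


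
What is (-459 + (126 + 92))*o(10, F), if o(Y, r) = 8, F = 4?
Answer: -1928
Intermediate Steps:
(-459 + (126 + 92))*o(10, F) = (-459 + (126 + 92))*8 = (-459 + 218)*8 = -241*8 = -1928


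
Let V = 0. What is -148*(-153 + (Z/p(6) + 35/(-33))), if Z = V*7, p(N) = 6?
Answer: 752432/33 ≈ 22801.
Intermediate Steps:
Z = 0 (Z = 0*7 = 0)
-148*(-153 + (Z/p(6) + 35/(-33))) = -148*(-153 + (0/6 + 35/(-33))) = -148*(-153 + (0*(⅙) + 35*(-1/33))) = -148*(-153 + (0 - 35/33)) = -148*(-153 - 35/33) = -148*(-5084/33) = 752432/33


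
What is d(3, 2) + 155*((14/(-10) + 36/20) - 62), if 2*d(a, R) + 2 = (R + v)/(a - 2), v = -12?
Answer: -9554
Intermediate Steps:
d(a, R) = -1 + (-12 + R)/(2*(-2 + a)) (d(a, R) = -1 + ((R - 12)/(a - 2))/2 = -1 + ((-12 + R)/(-2 + a))/2 = -1 + (-12 + R)/(2*(-2 + a)))
d(3, 2) + 155*((14/(-10) + 36/20) - 62) = (-4 + (1/2)*2 - 1*3)/(-2 + 3) + 155*((14/(-10) + 36/20) - 62) = (-4 + 1 - 3)/1 + 155*((14*(-1/10) + 36*(1/20)) - 62) = 1*(-6) + 155*((-7/5 + 9/5) - 62) = -6 + 155*(2/5 - 62) = -6 + 155*(-308/5) = -6 - 9548 = -9554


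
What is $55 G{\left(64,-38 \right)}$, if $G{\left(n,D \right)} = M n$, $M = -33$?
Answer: $-116160$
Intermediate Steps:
$G{\left(n,D \right)} = - 33 n$
$55 G{\left(64,-38 \right)} = 55 \left(\left(-33\right) 64\right) = 55 \left(-2112\right) = -116160$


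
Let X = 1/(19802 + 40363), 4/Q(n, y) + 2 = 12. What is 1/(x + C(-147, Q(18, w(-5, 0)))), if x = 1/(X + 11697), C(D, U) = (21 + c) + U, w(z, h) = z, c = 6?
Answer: 3518750030/96414051647 ≈ 0.036496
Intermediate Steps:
Q(n, y) = ⅖ (Q(n, y) = 4/(-2 + 12) = 4/10 = 4*(⅒) = ⅖)
C(D, U) = 27 + U (C(D, U) = (21 + 6) + U = 27 + U)
X = 1/60165 ≈ 1.6621e-5
x = 60165/703750006 (x = 1/(1/60165 + 11697) = 1/(703750006/60165) = 60165/703750006 ≈ 8.5492e-5)
1/(x + C(-147, Q(18, w(-5, 0)))) = 1/(60165/703750006 + (27 + ⅖)) = 1/(60165/703750006 + 137/5) = 1/(96414051647/3518750030) = 3518750030/96414051647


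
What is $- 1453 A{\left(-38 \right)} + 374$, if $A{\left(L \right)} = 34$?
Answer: $-49028$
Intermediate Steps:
$- 1453 A{\left(-38 \right)} + 374 = \left(-1453\right) 34 + 374 = -49402 + 374 = -49028$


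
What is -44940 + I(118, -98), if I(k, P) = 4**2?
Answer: -44924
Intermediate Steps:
I(k, P) = 16
-44940 + I(118, -98) = -44940 + 16 = -44924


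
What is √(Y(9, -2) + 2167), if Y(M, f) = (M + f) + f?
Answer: 2*√543 ≈ 46.605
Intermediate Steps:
Y(M, f) = M + 2*f
√(Y(9, -2) + 2167) = √((9 + 2*(-2)) + 2167) = √((9 - 4) + 2167) = √(5 + 2167) = √2172 = 2*√543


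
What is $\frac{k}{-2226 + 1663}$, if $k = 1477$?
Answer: $- \frac{1477}{563} \approx -2.6234$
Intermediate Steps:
$\frac{k}{-2226 + 1663} = \frac{1477}{-2226 + 1663} = \frac{1477}{-563} = 1477 \left(- \frac{1}{563}\right) = - \frac{1477}{563}$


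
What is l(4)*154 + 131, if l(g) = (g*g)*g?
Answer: 9987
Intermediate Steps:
l(g) = g**3 (l(g) = g**2*g = g**3)
l(4)*154 + 131 = 4**3*154 + 131 = 64*154 + 131 = 9856 + 131 = 9987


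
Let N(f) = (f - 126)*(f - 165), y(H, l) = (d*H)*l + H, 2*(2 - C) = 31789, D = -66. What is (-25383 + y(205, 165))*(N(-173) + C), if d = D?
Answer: -192281047946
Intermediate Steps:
C = -31785/2 (C = 2 - ½*31789 = 2 - 31789/2 = -31785/2 ≈ -15893.)
d = -66
y(H, l) = H - 66*H*l (y(H, l) = (-66*H)*l + H = -66*H*l + H = H - 66*H*l)
N(f) = (-165 + f)*(-126 + f) (N(f) = (-126 + f)*(-165 + f) = (-165 + f)*(-126 + f))
(-25383 + y(205, 165))*(N(-173) + C) = (-25383 + 205*(1 - 66*165))*((20790 + (-173)² - 291*(-173)) - 31785/2) = (-25383 + 205*(1 - 10890))*((20790 + 29929 + 50343) - 31785/2) = (-25383 + 205*(-10889))*(101062 - 31785/2) = (-25383 - 2232245)*(170339/2) = -2257628*170339/2 = -192281047946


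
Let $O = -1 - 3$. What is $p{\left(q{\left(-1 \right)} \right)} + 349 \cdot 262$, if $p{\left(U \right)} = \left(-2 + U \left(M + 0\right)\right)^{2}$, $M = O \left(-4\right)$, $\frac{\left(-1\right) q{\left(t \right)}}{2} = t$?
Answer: $92338$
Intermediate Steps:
$O = -4$
$q{\left(t \right)} = - 2 t$
$M = 16$ ($M = \left(-4\right) \left(-4\right) = 16$)
$p{\left(U \right)} = \left(-2 + 16 U\right)^{2}$ ($p{\left(U \right)} = \left(-2 + U \left(16 + 0\right)\right)^{2} = \left(-2 + U 16\right)^{2} = \left(-2 + 16 U\right)^{2}$)
$p{\left(q{\left(-1 \right)} \right)} + 349 \cdot 262 = 4 \left(-1 + 8 \left(\left(-2\right) \left(-1\right)\right)\right)^{2} + 349 \cdot 262 = 4 \left(-1 + 8 \cdot 2\right)^{2} + 91438 = 4 \left(-1 + 16\right)^{2} + 91438 = 4 \cdot 15^{2} + 91438 = 4 \cdot 225 + 91438 = 900 + 91438 = 92338$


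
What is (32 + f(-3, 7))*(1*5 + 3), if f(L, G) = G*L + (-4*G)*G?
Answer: -1480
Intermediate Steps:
f(L, G) = -4*G² + G*L (f(L, G) = G*L - 4*G² = -4*G² + G*L)
(32 + f(-3, 7))*(1*5 + 3) = (32 + 7*(-3 - 4*7))*(1*5 + 3) = (32 + 7*(-3 - 28))*(5 + 3) = (32 + 7*(-31))*8 = (32 - 217)*8 = -185*8 = -1480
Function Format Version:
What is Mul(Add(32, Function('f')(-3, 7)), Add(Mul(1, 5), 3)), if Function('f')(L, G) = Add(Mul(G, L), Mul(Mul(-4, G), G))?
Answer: -1480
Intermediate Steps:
Function('f')(L, G) = Add(Mul(-4, Pow(G, 2)), Mul(G, L)) (Function('f')(L, G) = Add(Mul(G, L), Mul(-4, Pow(G, 2))) = Add(Mul(-4, Pow(G, 2)), Mul(G, L)))
Mul(Add(32, Function('f')(-3, 7)), Add(Mul(1, 5), 3)) = Mul(Add(32, Mul(7, Add(-3, Mul(-4, 7)))), Add(Mul(1, 5), 3)) = Mul(Add(32, Mul(7, Add(-3, -28))), Add(5, 3)) = Mul(Add(32, Mul(7, -31)), 8) = Mul(Add(32, -217), 8) = Mul(-185, 8) = -1480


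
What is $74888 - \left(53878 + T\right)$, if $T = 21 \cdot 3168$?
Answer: $-45518$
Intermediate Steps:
$T = 66528$
$74888 - \left(53878 + T\right) = 74888 - 120406 = -45518$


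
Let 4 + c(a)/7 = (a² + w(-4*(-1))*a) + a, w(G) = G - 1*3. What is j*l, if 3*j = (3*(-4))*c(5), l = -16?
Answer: 13888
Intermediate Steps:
w(G) = -3 + G (w(G) = G - 3 = -3 + G)
c(a) = -28 + 7*a² + 14*a (c(a) = -28 + 7*((a² + (-3 - 4*(-1))*a) + a) = -28 + 7*((a² + (-3 + 4)*a) + a) = -28 + 7*((a² + 1*a) + a) = -28 + 7*((a² + a) + a) = -28 + 7*((a + a²) + a) = -28 + 7*(a² + 2*a) = -28 + (7*a² + 14*a) = -28 + 7*a² + 14*a)
j = -868 (j = ((3*(-4))*(-28 + 7*5² + 14*5))/3 = (-12*(-28 + 7*25 + 70))/3 = (-12*(-28 + 175 + 70))/3 = (-12*217)/3 = (⅓)*(-2604) = -868)
j*l = -868*(-16) = 13888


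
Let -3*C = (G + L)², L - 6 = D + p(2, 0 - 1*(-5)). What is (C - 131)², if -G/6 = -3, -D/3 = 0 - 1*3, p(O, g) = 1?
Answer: 2399401/9 ≈ 2.6660e+5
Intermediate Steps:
D = 9 (D = -3*(0 - 1*3) = -3*(0 - 3) = -3*(-3) = 9)
G = 18 (G = -6*(-3) = 18)
L = 16 (L = 6 + (9 + 1) = 6 + 10 = 16)
C = -1156/3 (C = -(18 + 16)²/3 = -⅓*34² = -⅓*1156 = -1156/3 ≈ -385.33)
(C - 131)² = (-1156/3 - 131)² = (-1549/3)² = 2399401/9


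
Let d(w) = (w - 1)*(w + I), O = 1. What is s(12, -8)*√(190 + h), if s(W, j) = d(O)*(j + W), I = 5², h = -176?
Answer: 0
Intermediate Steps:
I = 25
d(w) = (-1 + w)*(25 + w) (d(w) = (w - 1)*(w + 25) = (-1 + w)*(25 + w))
s(W, j) = 0 (s(W, j) = (-25 + 1² + 24*1)*(j + W) = (-25 + 1 + 24)*(W + j) = 0*(W + j) = 0)
s(12, -8)*√(190 + h) = 0*√(190 - 176) = 0*√14 = 0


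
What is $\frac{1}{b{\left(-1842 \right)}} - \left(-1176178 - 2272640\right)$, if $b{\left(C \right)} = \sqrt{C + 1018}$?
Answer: $3448818 - \frac{i \sqrt{206}}{412} \approx 3.4488 \cdot 10^{6} - 0.034837 i$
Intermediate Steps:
$b{\left(C \right)} = \sqrt{1018 + C}$
$\frac{1}{b{\left(-1842 \right)}} - \left(-1176178 - 2272640\right) = \frac{1}{\sqrt{1018 - 1842}} - \left(-1176178 - 2272640\right) = \frac{1}{\sqrt{-824}} - \left(-1176178 - 2272640\right) = \frac{1}{2 i \sqrt{206}} - -3448818 = - \frac{i \sqrt{206}}{412} + 3448818 = 3448818 - \frac{i \sqrt{206}}{412}$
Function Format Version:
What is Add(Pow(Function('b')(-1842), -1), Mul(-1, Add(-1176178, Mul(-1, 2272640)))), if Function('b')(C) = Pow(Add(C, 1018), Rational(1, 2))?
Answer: Add(3448818, Mul(Rational(-1, 412), I, Pow(206, Rational(1, 2)))) ≈ Add(3.4488e+6, Mul(-0.034837, I))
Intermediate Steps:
Function('b')(C) = Pow(Add(1018, C), Rational(1, 2))
Add(Pow(Function('b')(-1842), -1), Mul(-1, Add(-1176178, Mul(-1, 2272640)))) = Add(Pow(Pow(Add(1018, -1842), Rational(1, 2)), -1), Mul(-1, Add(-1176178, Mul(-1, 2272640)))) = Add(Pow(Pow(-824, Rational(1, 2)), -1), Mul(-1, Add(-1176178, -2272640))) = Add(Pow(Mul(2, I, Pow(206, Rational(1, 2))), -1), Mul(-1, -3448818)) = Add(Mul(Rational(-1, 412), I, Pow(206, Rational(1, 2))), 3448818) = Add(3448818, Mul(Rational(-1, 412), I, Pow(206, Rational(1, 2))))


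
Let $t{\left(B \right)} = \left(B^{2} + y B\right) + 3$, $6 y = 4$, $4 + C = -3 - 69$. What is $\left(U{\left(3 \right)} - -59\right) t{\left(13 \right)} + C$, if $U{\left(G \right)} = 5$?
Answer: $\frac{34460}{3} \approx 11487.0$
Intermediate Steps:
$C = -76$ ($C = -4 - 72 = -76$)
$y = \frac{2}{3}$ ($y = \frac{1}{6} \cdot 4 = \frac{2}{3} \approx 0.66667$)
$t{\left(B \right)} = 3 + B^{2} + \frac{2 B}{3}$ ($t{\left(B \right)} = \left(B^{2} + \frac{2 B}{3}\right) + 3 = 3 + B^{2} + \frac{2 B}{3}$)
$\left(U{\left(3 \right)} - -59\right) t{\left(13 \right)} + C = \left(5 - -59\right) \left(3 + 13^{2} + \frac{2}{3} \cdot 13\right) - 76 = \left(5 + 59\right) \left(3 + 169 + \frac{26}{3}\right) - 76 = 64 \cdot \frac{542}{3} - 76 = \frac{34688}{3} - 76 = \frac{34460}{3}$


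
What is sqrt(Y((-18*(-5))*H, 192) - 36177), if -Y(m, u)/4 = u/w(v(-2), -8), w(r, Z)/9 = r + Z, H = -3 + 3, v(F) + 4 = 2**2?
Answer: I*sqrt(325497)/3 ≈ 190.17*I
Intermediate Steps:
v(F) = 0 (v(F) = -4 + 2**2 = -4 + 4 = 0)
H = 0
w(r, Z) = 9*Z + 9*r (w(r, Z) = 9*(r + Z) = 9*(Z + r) = 9*Z + 9*r)
Y(m, u) = u/18 (Y(m, u) = -4*u/(9*(-8) + 9*0) = -4*u/(-72 + 0) = -4*u/(-72) = -4*u*(-1)/72 = -(-1)*u/18 = u/18)
sqrt(Y((-18*(-5))*H, 192) - 36177) = sqrt((1/18)*192 - 36177) = sqrt(32/3 - 36177) = sqrt(-108499/3) = I*sqrt(325497)/3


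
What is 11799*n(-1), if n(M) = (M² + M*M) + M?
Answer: 11799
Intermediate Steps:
n(M) = M + 2*M² (n(M) = (M² + M²) + M = 2*M² + M = M + 2*M²)
11799*n(-1) = 11799*(-(1 + 2*(-1))) = 11799*(-(1 - 2)) = 11799*(-1*(-1)) = 11799*1 = 11799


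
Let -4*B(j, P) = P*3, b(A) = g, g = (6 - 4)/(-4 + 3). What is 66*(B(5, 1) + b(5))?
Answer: -363/2 ≈ -181.50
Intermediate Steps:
g = -2 (g = 2/(-1) = 2*(-1) = -2)
b(A) = -2
B(j, P) = -3*P/4 (B(j, P) = -P*3/4 = -3*P/4)
66*(B(5, 1) + b(5)) = 66*(-¾*1 - 2) = 66*(-¾ - 2) = 66*(-11/4) = -363/2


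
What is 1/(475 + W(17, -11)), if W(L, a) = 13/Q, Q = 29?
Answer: 29/13788 ≈ 0.0021033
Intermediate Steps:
W(L, a) = 13/29
1/(475 + W(17, -11)) = 1/(475 + 13/29) = 1/(13788/29) = 29/13788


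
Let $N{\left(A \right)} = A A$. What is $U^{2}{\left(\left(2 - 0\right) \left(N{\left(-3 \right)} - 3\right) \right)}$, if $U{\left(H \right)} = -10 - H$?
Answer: $484$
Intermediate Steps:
$N{\left(A \right)} = A^{2}$
$U^{2}{\left(\left(2 - 0\right) \left(N{\left(-3 \right)} - 3\right) \right)} = \left(-10 - \left(2 - 0\right) \left(\left(-3\right)^{2} - 3\right)\right)^{2} = \left(-10 - \left(2 + \left(4 - 4\right)\right) \left(9 - 3\right)\right)^{2} = \left(-10 - \left(2 + 0\right) 6\right)^{2} = \left(-10 - 2 \cdot 6\right)^{2} = \left(-10 - 12\right)^{2} = \left(-22\right)^{2} = 484$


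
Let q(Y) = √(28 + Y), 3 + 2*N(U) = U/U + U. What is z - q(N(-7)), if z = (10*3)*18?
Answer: 540 - √94/2 ≈ 535.15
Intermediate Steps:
N(U) = -1 + U/2 (N(U) = -3/2 + (U/U + U)/2 = -3/2 + (1 + U)/2 = -3/2 + (½ + U/2) = -1 + U/2)
z = 540 (z = 30*18 = 540)
z - q(N(-7)) = 540 - √(28 + (-1 + (½)*(-7))) = 540 - √(28 + (-1 - 7/2)) = 540 - √(28 - 9/2) = 540 - √(47/2) = 540 - √94/2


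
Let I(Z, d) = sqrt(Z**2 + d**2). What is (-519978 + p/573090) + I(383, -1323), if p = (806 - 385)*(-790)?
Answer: -29799452461/57309 + sqrt(1897018) ≈ -5.1860e+5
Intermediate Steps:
p = -332590 (p = 421*(-790) = -332590)
(-519978 + p/573090) + I(383, -1323) = (-519978 - 332590/573090) + sqrt(383**2 + (-1323)**2) = (-519978 - 332590*1/573090) + sqrt(146689 + 1750329) = (-519978 - 33259/57309) + sqrt(1897018) = -29799452461/57309 + sqrt(1897018)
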